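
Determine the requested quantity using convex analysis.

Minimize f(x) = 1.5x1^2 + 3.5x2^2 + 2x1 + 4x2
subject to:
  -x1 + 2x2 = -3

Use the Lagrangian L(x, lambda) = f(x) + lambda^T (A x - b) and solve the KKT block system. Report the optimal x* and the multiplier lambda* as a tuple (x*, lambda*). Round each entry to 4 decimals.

Form the Lagrangian:
  L(x, lambda) = (1/2) x^T Q x + c^T x + lambda^T (A x - b)
Stationarity (grad_x L = 0): Q x + c + A^T lambda = 0.
Primal feasibility: A x = b.

This gives the KKT block system:
  [ Q   A^T ] [ x     ]   [-c ]
  [ A    0  ] [ lambda ] = [ b ]

Solving the linear system:
  x*      = (0.2632, -1.3684)
  lambda* = (2.7895)
  f(x*)   = 1.7105

x* = (0.2632, -1.3684), lambda* = (2.7895)


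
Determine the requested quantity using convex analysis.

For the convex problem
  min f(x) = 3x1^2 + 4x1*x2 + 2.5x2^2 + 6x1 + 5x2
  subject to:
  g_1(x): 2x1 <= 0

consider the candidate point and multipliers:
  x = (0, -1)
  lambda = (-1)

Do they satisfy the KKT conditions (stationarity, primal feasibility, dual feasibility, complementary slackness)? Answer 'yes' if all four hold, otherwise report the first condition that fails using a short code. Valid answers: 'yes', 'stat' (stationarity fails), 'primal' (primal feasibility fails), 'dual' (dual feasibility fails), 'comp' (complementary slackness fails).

Gradient of f: grad f(x) = Q x + c = (2, 0)
Constraint values g_i(x) = a_i^T x - b_i:
  g_1((0, -1)) = 0
Stationarity residual: grad f(x) + sum_i lambda_i a_i = (0, 0)
  -> stationarity OK
Primal feasibility (all g_i <= 0): OK
Dual feasibility (all lambda_i >= 0): FAILS
Complementary slackness (lambda_i * g_i(x) = 0 for all i): OK

Verdict: the first failing condition is dual_feasibility -> dual.

dual


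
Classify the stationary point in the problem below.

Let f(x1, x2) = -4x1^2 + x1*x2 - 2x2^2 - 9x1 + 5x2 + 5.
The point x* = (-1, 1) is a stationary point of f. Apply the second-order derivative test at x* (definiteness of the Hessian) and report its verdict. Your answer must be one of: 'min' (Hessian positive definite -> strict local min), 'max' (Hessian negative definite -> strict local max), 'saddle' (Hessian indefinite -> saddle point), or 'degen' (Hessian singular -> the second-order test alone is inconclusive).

Compute the Hessian H = grad^2 f:
  H = [[-8, 1], [1, -4]]
Verify stationarity: grad f(x*) = H x* + g = (0, 0).
Eigenvalues of H: -8.2361, -3.7639.
Both eigenvalues < 0, so H is negative definite -> x* is a strict local max.

max


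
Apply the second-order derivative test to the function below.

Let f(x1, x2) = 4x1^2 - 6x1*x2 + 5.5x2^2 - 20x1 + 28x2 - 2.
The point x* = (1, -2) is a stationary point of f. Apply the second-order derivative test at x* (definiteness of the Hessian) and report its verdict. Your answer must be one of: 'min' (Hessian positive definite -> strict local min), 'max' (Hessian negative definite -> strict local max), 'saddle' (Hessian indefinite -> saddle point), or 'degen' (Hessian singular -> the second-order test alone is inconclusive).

Compute the Hessian H = grad^2 f:
  H = [[8, -6], [-6, 11]]
Verify stationarity: grad f(x*) = H x* + g = (0, 0).
Eigenvalues of H: 3.3153, 15.6847.
Both eigenvalues > 0, so H is positive definite -> x* is a strict local min.

min


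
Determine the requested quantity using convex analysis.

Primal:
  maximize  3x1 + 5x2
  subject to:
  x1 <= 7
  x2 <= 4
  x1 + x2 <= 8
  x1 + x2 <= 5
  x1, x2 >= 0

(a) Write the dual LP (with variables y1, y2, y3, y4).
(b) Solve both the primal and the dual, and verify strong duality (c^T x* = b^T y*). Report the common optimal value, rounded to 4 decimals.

The standard primal-dual pair for 'max c^T x s.t. A x <= b, x >= 0' is:
  Dual:  min b^T y  s.t.  A^T y >= c,  y >= 0.

So the dual LP is:
  minimize  7y1 + 4y2 + 8y3 + 5y4
  subject to:
    y1 + y3 + y4 >= 3
    y2 + y3 + y4 >= 5
    y1, y2, y3, y4 >= 0

Solving the primal: x* = (1, 4).
  primal value c^T x* = 23.
Solving the dual: y* = (0, 2, 0, 3).
  dual value b^T y* = 23.
Strong duality: c^T x* = b^T y*. Confirmed.

23


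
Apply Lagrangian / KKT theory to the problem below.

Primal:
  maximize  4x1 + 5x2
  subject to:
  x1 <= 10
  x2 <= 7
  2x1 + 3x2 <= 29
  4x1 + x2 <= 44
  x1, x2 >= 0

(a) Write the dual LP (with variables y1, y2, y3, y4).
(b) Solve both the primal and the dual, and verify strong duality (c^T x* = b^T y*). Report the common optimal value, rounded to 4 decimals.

The standard primal-dual pair for 'max c^T x s.t. A x <= b, x >= 0' is:
  Dual:  min b^T y  s.t.  A^T y >= c,  y >= 0.

So the dual LP is:
  minimize  10y1 + 7y2 + 29y3 + 44y4
  subject to:
    y1 + 2y3 + 4y4 >= 4
    y2 + 3y3 + y4 >= 5
    y1, y2, y3, y4 >= 0

Solving the primal: x* = (10, 3).
  primal value c^T x* = 55.
Solving the dual: y* = (0.6667, 0, 1.6667, 0).
  dual value b^T y* = 55.
Strong duality: c^T x* = b^T y*. Confirmed.

55


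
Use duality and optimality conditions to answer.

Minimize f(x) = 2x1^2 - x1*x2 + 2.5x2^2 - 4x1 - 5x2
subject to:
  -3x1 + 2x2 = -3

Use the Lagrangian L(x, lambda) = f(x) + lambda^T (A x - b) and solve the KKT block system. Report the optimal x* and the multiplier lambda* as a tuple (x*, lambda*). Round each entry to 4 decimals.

Form the Lagrangian:
  L(x, lambda) = (1/2) x^T Q x + c^T x + lambda^T (A x - b)
Stationarity (grad_x L = 0): Q x + c + A^T lambda = 0.
Primal feasibility: A x = b.

This gives the KKT block system:
  [ Q   A^T ] [ x     ]   [-c ]
  [ A    0  ] [ lambda ] = [ b ]

Solving the linear system:
  x*      = (1.7347, 1.102)
  lambda* = (0.6122)
  f(x*)   = -5.3061

x* = (1.7347, 1.102), lambda* = (0.6122)


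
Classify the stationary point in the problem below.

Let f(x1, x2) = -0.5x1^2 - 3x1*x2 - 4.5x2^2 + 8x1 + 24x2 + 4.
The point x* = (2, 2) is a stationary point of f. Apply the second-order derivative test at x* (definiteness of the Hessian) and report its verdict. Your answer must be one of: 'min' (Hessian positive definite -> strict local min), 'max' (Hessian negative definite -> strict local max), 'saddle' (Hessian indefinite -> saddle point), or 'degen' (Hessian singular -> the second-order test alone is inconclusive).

Compute the Hessian H = grad^2 f:
  H = [[-1, -3], [-3, -9]]
Verify stationarity: grad f(x*) = H x* + g = (0, 0).
Eigenvalues of H: -10, 0.
H has a zero eigenvalue (singular; negative semidefinite but not definite), so H is neither positive definite, negative definite, nor indefinite. The second-order test alone is inconclusive -> degen.
(Indeed, f is constant along the null direction of H through x*, so x* is not a strict local extremum.)

degen


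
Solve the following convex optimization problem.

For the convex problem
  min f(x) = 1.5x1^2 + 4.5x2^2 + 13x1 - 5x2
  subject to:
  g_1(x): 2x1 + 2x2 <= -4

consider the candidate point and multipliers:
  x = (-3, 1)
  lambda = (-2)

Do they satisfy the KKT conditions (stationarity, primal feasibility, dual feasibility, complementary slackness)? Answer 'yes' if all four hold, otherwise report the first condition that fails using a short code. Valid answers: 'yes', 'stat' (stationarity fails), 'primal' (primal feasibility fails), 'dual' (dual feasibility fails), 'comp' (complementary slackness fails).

Gradient of f: grad f(x) = Q x + c = (4, 4)
Constraint values g_i(x) = a_i^T x - b_i:
  g_1((-3, 1)) = 0
Stationarity residual: grad f(x) + sum_i lambda_i a_i = (0, 0)
  -> stationarity OK
Primal feasibility (all g_i <= 0): OK
Dual feasibility (all lambda_i >= 0): FAILS
Complementary slackness (lambda_i * g_i(x) = 0 for all i): OK

Verdict: the first failing condition is dual_feasibility -> dual.

dual


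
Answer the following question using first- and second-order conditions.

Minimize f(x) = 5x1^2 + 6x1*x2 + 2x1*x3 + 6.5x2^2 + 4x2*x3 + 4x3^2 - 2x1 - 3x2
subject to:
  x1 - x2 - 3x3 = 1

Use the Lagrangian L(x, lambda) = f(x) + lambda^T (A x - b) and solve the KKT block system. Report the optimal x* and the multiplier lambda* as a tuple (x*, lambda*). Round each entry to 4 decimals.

Form the Lagrangian:
  L(x, lambda) = (1/2) x^T Q x + c^T x + lambda^T (A x - b)
Stationarity (grad_x L = 0): Q x + c + A^T lambda = 0.
Primal feasibility: A x = b.

This gives the KKT block system:
  [ Q   A^T ] [ x     ]   [-c ]
  [ A    0  ] [ lambda ] = [ b ]

Solving the linear system:
  x*      = (0.1927, 0.2077, -0.3383)
  lambda* = (-0.4968)
  f(x*)   = -0.2559

x* = (0.1927, 0.2077, -0.3383), lambda* = (-0.4968)


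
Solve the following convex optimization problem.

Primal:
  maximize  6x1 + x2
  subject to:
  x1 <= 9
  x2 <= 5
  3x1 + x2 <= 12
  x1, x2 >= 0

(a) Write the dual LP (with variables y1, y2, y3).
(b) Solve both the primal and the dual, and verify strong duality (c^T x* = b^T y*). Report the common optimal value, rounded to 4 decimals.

The standard primal-dual pair for 'max c^T x s.t. A x <= b, x >= 0' is:
  Dual:  min b^T y  s.t.  A^T y >= c,  y >= 0.

So the dual LP is:
  minimize  9y1 + 5y2 + 12y3
  subject to:
    y1 + 3y3 >= 6
    y2 + y3 >= 1
    y1, y2, y3 >= 0

Solving the primal: x* = (4, 0).
  primal value c^T x* = 24.
Solving the dual: y* = (0, 0, 2).
  dual value b^T y* = 24.
Strong duality: c^T x* = b^T y*. Confirmed.

24


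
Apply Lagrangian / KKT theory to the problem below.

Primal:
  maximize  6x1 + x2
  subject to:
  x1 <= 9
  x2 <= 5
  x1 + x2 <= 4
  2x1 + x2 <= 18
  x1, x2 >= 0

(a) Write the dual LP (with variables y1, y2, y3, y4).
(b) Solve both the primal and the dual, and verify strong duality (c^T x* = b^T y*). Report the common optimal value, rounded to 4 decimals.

The standard primal-dual pair for 'max c^T x s.t. A x <= b, x >= 0' is:
  Dual:  min b^T y  s.t.  A^T y >= c,  y >= 0.

So the dual LP is:
  minimize  9y1 + 5y2 + 4y3 + 18y4
  subject to:
    y1 + y3 + 2y4 >= 6
    y2 + y3 + y4 >= 1
    y1, y2, y3, y4 >= 0

Solving the primal: x* = (4, 0).
  primal value c^T x* = 24.
Solving the dual: y* = (0, 0, 6, 0).
  dual value b^T y* = 24.
Strong duality: c^T x* = b^T y*. Confirmed.

24


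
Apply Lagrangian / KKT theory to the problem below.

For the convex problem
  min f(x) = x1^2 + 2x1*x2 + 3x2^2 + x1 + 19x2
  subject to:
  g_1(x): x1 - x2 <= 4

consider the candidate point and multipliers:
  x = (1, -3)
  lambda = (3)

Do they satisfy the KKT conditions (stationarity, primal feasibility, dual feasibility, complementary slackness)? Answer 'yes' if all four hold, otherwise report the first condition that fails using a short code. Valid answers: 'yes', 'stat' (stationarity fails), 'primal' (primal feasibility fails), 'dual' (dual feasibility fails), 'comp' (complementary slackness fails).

Gradient of f: grad f(x) = Q x + c = (-3, 3)
Constraint values g_i(x) = a_i^T x - b_i:
  g_1((1, -3)) = 0
Stationarity residual: grad f(x) + sum_i lambda_i a_i = (0, 0)
  -> stationarity OK
Primal feasibility (all g_i <= 0): OK
Dual feasibility (all lambda_i >= 0): OK
Complementary slackness (lambda_i * g_i(x) = 0 for all i): OK

Verdict: yes, KKT holds.

yes


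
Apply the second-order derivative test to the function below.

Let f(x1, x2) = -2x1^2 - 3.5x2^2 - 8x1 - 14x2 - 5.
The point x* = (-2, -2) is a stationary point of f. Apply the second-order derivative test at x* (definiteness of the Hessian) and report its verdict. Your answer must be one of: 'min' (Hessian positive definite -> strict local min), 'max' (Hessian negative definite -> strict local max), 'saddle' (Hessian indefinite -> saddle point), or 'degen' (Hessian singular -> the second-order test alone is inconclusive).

Compute the Hessian H = grad^2 f:
  H = [[-4, 0], [0, -7]]
Verify stationarity: grad f(x*) = H x* + g = (0, 0).
Eigenvalues of H: -7, -4.
Both eigenvalues < 0, so H is negative definite -> x* is a strict local max.

max


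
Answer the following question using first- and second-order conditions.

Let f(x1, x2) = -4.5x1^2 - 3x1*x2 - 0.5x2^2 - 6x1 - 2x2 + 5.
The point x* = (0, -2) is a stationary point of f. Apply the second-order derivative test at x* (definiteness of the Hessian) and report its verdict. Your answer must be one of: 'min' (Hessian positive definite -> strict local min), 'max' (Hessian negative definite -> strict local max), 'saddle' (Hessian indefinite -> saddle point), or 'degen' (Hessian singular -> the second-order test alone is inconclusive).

Compute the Hessian H = grad^2 f:
  H = [[-9, -3], [-3, -1]]
Verify stationarity: grad f(x*) = H x* + g = (0, 0).
Eigenvalues of H: -10, 0.
H has a zero eigenvalue (singular; negative semidefinite but not definite), so H is neither positive definite, negative definite, nor indefinite. The second-order test alone is inconclusive -> degen.
(Indeed, f is constant along the null direction of H through x*, so x* is not a strict local extremum.)

degen


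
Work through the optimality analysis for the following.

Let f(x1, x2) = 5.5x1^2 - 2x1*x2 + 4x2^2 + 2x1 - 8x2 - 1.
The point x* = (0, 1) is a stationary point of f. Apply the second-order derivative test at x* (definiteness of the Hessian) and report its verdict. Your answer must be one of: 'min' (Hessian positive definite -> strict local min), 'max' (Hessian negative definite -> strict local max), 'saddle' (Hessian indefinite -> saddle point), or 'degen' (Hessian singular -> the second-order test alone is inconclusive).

Compute the Hessian H = grad^2 f:
  H = [[11, -2], [-2, 8]]
Verify stationarity: grad f(x*) = H x* + g = (0, 0).
Eigenvalues of H: 7, 12.
Both eigenvalues > 0, so H is positive definite -> x* is a strict local min.

min


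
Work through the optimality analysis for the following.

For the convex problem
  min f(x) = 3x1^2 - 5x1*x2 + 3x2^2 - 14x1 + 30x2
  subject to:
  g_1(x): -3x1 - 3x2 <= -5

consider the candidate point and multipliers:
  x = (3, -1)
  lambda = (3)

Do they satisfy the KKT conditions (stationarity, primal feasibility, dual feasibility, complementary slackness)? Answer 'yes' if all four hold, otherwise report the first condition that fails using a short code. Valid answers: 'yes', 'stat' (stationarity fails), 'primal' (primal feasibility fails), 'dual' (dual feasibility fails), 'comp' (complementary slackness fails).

Gradient of f: grad f(x) = Q x + c = (9, 9)
Constraint values g_i(x) = a_i^T x - b_i:
  g_1((3, -1)) = -1
Stationarity residual: grad f(x) + sum_i lambda_i a_i = (0, 0)
  -> stationarity OK
Primal feasibility (all g_i <= 0): OK
Dual feasibility (all lambda_i >= 0): OK
Complementary slackness (lambda_i * g_i(x) = 0 for all i): FAILS

Verdict: the first failing condition is complementary_slackness -> comp.

comp


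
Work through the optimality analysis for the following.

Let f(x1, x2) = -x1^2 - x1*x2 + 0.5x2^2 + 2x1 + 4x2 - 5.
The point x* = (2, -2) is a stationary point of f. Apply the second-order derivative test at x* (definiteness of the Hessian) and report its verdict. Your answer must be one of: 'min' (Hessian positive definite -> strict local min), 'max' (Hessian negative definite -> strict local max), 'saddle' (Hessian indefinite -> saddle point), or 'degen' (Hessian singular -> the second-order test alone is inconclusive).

Compute the Hessian H = grad^2 f:
  H = [[-2, -1], [-1, 1]]
Verify stationarity: grad f(x*) = H x* + g = (0, 0).
Eigenvalues of H: -2.3028, 1.3028.
Eigenvalues have mixed signs, so H is indefinite -> x* is a saddle point.

saddle


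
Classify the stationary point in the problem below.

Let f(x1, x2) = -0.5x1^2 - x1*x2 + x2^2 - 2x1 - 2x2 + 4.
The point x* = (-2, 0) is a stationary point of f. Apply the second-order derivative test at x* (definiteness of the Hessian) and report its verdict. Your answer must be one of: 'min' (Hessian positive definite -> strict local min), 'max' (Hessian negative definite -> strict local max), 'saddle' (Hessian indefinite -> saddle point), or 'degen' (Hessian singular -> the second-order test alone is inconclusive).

Compute the Hessian H = grad^2 f:
  H = [[-1, -1], [-1, 2]]
Verify stationarity: grad f(x*) = H x* + g = (0, 0).
Eigenvalues of H: -1.3028, 2.3028.
Eigenvalues have mixed signs, so H is indefinite -> x* is a saddle point.

saddle


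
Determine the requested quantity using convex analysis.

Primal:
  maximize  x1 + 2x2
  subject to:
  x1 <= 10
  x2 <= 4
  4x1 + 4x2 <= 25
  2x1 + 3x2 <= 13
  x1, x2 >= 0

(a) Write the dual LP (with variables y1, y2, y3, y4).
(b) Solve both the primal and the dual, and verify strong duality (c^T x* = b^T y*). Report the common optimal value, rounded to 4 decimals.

The standard primal-dual pair for 'max c^T x s.t. A x <= b, x >= 0' is:
  Dual:  min b^T y  s.t.  A^T y >= c,  y >= 0.

So the dual LP is:
  minimize  10y1 + 4y2 + 25y3 + 13y4
  subject to:
    y1 + 4y3 + 2y4 >= 1
    y2 + 4y3 + 3y4 >= 2
    y1, y2, y3, y4 >= 0

Solving the primal: x* = (0.5, 4).
  primal value c^T x* = 8.5.
Solving the dual: y* = (0, 0.5, 0, 0.5).
  dual value b^T y* = 8.5.
Strong duality: c^T x* = b^T y*. Confirmed.

8.5


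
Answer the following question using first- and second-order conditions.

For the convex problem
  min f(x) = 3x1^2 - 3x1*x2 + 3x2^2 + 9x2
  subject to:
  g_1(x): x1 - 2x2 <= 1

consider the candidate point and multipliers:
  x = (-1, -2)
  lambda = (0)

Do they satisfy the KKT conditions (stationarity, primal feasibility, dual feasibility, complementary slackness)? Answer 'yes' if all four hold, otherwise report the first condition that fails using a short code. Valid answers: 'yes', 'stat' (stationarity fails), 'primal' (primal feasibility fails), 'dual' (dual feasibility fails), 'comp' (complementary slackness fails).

Gradient of f: grad f(x) = Q x + c = (0, 0)
Constraint values g_i(x) = a_i^T x - b_i:
  g_1((-1, -2)) = 2
Stationarity residual: grad f(x) + sum_i lambda_i a_i = (0, 0)
  -> stationarity OK
Primal feasibility (all g_i <= 0): FAILS
Dual feasibility (all lambda_i >= 0): OK
Complementary slackness (lambda_i * g_i(x) = 0 for all i): OK

Verdict: the first failing condition is primal_feasibility -> primal.

primal


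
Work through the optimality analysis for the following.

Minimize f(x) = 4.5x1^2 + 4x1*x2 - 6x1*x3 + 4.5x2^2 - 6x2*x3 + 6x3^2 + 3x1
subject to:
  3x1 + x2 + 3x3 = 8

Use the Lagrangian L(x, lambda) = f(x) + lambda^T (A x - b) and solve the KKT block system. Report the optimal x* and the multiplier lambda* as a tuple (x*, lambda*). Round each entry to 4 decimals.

Form the Lagrangian:
  L(x, lambda) = (1/2) x^T Q x + c^T x + lambda^T (A x - b)
Stationarity (grad_x L = 0): Q x + c + A^T lambda = 0.
Primal feasibility: A x = b.

This gives the KKT block system:
  [ Q   A^T ] [ x     ]   [-c ]
  [ A    0  ] [ lambda ] = [ b ]

Solving the linear system:
  x*      = (1.0061, 0.7373, 1.4147)
  lambda* = (-2.172)
  f(x*)   = 10.1974

x* = (1.0061, 0.7373, 1.4147), lambda* = (-2.172)


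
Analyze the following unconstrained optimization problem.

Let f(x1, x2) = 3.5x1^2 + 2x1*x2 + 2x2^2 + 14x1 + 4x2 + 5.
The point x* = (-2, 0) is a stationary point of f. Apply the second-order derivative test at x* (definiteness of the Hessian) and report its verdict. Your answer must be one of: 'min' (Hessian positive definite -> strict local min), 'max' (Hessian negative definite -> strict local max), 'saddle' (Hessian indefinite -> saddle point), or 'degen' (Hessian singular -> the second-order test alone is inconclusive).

Compute the Hessian H = grad^2 f:
  H = [[7, 2], [2, 4]]
Verify stationarity: grad f(x*) = H x* + g = (0, 0).
Eigenvalues of H: 3, 8.
Both eigenvalues > 0, so H is positive definite -> x* is a strict local min.

min


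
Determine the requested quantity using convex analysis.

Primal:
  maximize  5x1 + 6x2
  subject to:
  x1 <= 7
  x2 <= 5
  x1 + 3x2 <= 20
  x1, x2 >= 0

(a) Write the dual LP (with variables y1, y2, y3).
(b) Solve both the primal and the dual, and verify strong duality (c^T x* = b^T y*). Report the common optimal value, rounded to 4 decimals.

The standard primal-dual pair for 'max c^T x s.t. A x <= b, x >= 0' is:
  Dual:  min b^T y  s.t.  A^T y >= c,  y >= 0.

So the dual LP is:
  minimize  7y1 + 5y2 + 20y3
  subject to:
    y1 + y3 >= 5
    y2 + 3y3 >= 6
    y1, y2, y3 >= 0

Solving the primal: x* = (7, 4.3333).
  primal value c^T x* = 61.
Solving the dual: y* = (3, 0, 2).
  dual value b^T y* = 61.
Strong duality: c^T x* = b^T y*. Confirmed.

61


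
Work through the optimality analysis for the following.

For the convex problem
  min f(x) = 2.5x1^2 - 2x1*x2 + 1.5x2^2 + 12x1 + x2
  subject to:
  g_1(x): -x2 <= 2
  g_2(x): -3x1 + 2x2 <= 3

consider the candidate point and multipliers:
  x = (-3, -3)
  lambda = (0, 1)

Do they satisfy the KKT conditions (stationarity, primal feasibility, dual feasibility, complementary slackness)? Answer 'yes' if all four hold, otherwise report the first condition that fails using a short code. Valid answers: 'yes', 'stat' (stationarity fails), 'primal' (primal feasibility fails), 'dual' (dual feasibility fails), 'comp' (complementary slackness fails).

Gradient of f: grad f(x) = Q x + c = (3, -2)
Constraint values g_i(x) = a_i^T x - b_i:
  g_1((-3, -3)) = 1
  g_2((-3, -3)) = 0
Stationarity residual: grad f(x) + sum_i lambda_i a_i = (0, 0)
  -> stationarity OK
Primal feasibility (all g_i <= 0): FAILS
Dual feasibility (all lambda_i >= 0): OK
Complementary slackness (lambda_i * g_i(x) = 0 for all i): OK

Verdict: the first failing condition is primal_feasibility -> primal.

primal


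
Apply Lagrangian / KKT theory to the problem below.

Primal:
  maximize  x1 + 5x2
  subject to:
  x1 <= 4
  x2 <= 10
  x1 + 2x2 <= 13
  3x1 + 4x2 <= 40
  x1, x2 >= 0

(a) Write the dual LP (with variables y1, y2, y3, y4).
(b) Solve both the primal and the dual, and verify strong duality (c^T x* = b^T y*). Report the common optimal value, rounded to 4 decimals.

The standard primal-dual pair for 'max c^T x s.t. A x <= b, x >= 0' is:
  Dual:  min b^T y  s.t.  A^T y >= c,  y >= 0.

So the dual LP is:
  minimize  4y1 + 10y2 + 13y3 + 40y4
  subject to:
    y1 + y3 + 3y4 >= 1
    y2 + 2y3 + 4y4 >= 5
    y1, y2, y3, y4 >= 0

Solving the primal: x* = (0, 6.5).
  primal value c^T x* = 32.5.
Solving the dual: y* = (0, 0, 2.5, 0).
  dual value b^T y* = 32.5.
Strong duality: c^T x* = b^T y*. Confirmed.

32.5


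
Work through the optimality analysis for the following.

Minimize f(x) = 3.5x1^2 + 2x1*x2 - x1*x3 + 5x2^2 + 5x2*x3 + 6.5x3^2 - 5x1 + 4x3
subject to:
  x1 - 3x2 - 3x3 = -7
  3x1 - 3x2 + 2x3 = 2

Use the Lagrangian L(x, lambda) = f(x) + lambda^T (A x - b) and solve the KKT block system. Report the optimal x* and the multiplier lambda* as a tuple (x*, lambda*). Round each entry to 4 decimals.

Form the Lagrangian:
  L(x, lambda) = (1/2) x^T Q x + c^T x + lambda^T (A x - b)
Stationarity (grad_x L = 0): Q x + c + A^T lambda = 0.
Primal feasibility: A x = b.

This gives the KKT block system:
  [ Q   A^T ] [ x     ]   [-c ]
  [ A    0  ] [ lambda ] = [ b ]

Solving the linear system:
  x*      = (0.4751, 0.8817, 1.61)
  lambda* = (8.1483, -2.2091)
  f(x*)   = 32.7603

x* = (0.4751, 0.8817, 1.61), lambda* = (8.1483, -2.2091)


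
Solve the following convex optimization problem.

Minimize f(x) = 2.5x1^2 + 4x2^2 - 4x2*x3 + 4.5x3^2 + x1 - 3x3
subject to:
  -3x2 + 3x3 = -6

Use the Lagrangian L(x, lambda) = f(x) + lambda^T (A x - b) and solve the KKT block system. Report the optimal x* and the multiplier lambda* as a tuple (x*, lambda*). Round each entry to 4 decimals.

Form the Lagrangian:
  L(x, lambda) = (1/2) x^T Q x + c^T x + lambda^T (A x - b)
Stationarity (grad_x L = 0): Q x + c + A^T lambda = 0.
Primal feasibility: A x = b.

This gives the KKT block system:
  [ Q   A^T ] [ x     ]   [-c ]
  [ A    0  ] [ lambda ] = [ b ]

Solving the linear system:
  x*      = (-0.2, 1.4444, -0.5556)
  lambda* = (4.5926)
  f(x*)   = 14.5111

x* = (-0.2, 1.4444, -0.5556), lambda* = (4.5926)


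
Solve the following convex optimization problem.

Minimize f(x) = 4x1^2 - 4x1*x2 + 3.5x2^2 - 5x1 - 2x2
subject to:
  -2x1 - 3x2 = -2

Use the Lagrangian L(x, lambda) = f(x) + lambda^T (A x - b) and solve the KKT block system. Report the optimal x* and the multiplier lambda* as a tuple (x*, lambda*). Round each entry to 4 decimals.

Form the Lagrangian:
  L(x, lambda) = (1/2) x^T Q x + c^T x + lambda^T (A x - b)
Stationarity (grad_x L = 0): Q x + c + A^T lambda = 0.
Primal feasibility: A x = b.

This gives the KKT block system:
  [ Q   A^T ] [ x     ]   [-c ]
  [ A    0  ] [ lambda ] = [ b ]

Solving the linear system:
  x*      = (0.5743, 0.2838)
  lambda* = (-0.7703)
  f(x*)   = -2.4899

x* = (0.5743, 0.2838), lambda* = (-0.7703)


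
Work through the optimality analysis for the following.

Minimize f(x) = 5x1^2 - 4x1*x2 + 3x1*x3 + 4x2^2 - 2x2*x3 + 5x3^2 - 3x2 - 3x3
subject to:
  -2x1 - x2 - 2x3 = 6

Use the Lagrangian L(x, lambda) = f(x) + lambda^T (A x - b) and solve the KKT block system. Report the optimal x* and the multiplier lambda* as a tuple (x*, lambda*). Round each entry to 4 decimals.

Form the Lagrangian:
  L(x, lambda) = (1/2) x^T Q x + c^T x + lambda^T (A x - b)
Stationarity (grad_x L = 0): Q x + c + A^T lambda = 0.
Primal feasibility: A x = b.

This gives the KKT block system:
  [ Q   A^T ] [ x     ]   [-c ]
  [ A    0  ] [ lambda ] = [ b ]

Solving the linear system:
  x*      = (-1.5673, -1.3719, -0.7467)
  lambda* = (-6.2127)
  f(x*)   = 21.8162

x* = (-1.5673, -1.3719, -0.7467), lambda* = (-6.2127)


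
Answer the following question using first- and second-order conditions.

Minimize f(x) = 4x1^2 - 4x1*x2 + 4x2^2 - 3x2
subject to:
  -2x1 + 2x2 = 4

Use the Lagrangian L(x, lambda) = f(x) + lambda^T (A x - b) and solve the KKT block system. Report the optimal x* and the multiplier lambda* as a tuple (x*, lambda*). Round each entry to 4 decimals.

Form the Lagrangian:
  L(x, lambda) = (1/2) x^T Q x + c^T x + lambda^T (A x - b)
Stationarity (grad_x L = 0): Q x + c + A^T lambda = 0.
Primal feasibility: A x = b.

This gives the KKT block system:
  [ Q   A^T ] [ x     ]   [-c ]
  [ A    0  ] [ lambda ] = [ b ]

Solving the linear system:
  x*      = (-0.625, 1.375)
  lambda* = (-5.25)
  f(x*)   = 8.4375

x* = (-0.625, 1.375), lambda* = (-5.25)


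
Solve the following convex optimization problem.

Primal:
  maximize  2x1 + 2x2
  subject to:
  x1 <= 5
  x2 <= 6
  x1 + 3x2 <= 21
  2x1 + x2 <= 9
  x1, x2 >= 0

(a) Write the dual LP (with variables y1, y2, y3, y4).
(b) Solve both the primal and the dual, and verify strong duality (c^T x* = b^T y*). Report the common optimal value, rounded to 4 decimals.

The standard primal-dual pair for 'max c^T x s.t. A x <= b, x >= 0' is:
  Dual:  min b^T y  s.t.  A^T y >= c,  y >= 0.

So the dual LP is:
  minimize  5y1 + 6y2 + 21y3 + 9y4
  subject to:
    y1 + y3 + 2y4 >= 2
    y2 + 3y3 + y4 >= 2
    y1, y2, y3, y4 >= 0

Solving the primal: x* = (1.5, 6).
  primal value c^T x* = 15.
Solving the dual: y* = (0, 1, 0, 1).
  dual value b^T y* = 15.
Strong duality: c^T x* = b^T y*. Confirmed.

15


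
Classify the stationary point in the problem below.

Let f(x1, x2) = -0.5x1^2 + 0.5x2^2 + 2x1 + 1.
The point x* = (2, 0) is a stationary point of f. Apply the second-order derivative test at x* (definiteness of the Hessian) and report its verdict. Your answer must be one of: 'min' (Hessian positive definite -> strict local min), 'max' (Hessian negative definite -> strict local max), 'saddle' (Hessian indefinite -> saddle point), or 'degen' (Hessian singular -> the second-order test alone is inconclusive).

Compute the Hessian H = grad^2 f:
  H = [[-1, 0], [0, 1]]
Verify stationarity: grad f(x*) = H x* + g = (0, 0).
Eigenvalues of H: -1, 1.
Eigenvalues have mixed signs, so H is indefinite -> x* is a saddle point.

saddle


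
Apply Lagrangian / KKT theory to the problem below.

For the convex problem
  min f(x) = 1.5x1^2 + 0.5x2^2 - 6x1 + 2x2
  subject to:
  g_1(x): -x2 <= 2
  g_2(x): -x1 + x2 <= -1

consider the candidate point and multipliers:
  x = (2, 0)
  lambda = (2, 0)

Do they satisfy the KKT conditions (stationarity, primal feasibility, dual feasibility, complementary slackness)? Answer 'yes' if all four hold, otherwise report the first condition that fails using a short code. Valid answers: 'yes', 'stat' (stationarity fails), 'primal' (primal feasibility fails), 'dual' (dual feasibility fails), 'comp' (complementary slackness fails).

Gradient of f: grad f(x) = Q x + c = (0, 2)
Constraint values g_i(x) = a_i^T x - b_i:
  g_1((2, 0)) = -2
  g_2((2, 0)) = -1
Stationarity residual: grad f(x) + sum_i lambda_i a_i = (0, 0)
  -> stationarity OK
Primal feasibility (all g_i <= 0): OK
Dual feasibility (all lambda_i >= 0): OK
Complementary slackness (lambda_i * g_i(x) = 0 for all i): FAILS

Verdict: the first failing condition is complementary_slackness -> comp.

comp


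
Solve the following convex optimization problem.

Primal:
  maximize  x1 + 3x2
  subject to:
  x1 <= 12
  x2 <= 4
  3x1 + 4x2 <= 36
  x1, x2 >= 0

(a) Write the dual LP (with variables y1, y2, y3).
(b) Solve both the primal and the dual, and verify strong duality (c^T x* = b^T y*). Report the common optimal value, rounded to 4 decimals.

The standard primal-dual pair for 'max c^T x s.t. A x <= b, x >= 0' is:
  Dual:  min b^T y  s.t.  A^T y >= c,  y >= 0.

So the dual LP is:
  minimize  12y1 + 4y2 + 36y3
  subject to:
    y1 + 3y3 >= 1
    y2 + 4y3 >= 3
    y1, y2, y3 >= 0

Solving the primal: x* = (6.6667, 4).
  primal value c^T x* = 18.6667.
Solving the dual: y* = (0, 1.6667, 0.3333).
  dual value b^T y* = 18.6667.
Strong duality: c^T x* = b^T y*. Confirmed.

18.6667


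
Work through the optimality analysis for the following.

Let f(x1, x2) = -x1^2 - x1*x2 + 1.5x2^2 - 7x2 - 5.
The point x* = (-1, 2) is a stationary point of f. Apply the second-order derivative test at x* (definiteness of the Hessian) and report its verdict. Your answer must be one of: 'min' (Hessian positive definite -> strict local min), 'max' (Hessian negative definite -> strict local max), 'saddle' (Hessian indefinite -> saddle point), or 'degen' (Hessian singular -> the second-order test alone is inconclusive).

Compute the Hessian H = grad^2 f:
  H = [[-2, -1], [-1, 3]]
Verify stationarity: grad f(x*) = H x* + g = (0, 0).
Eigenvalues of H: -2.1926, 3.1926.
Eigenvalues have mixed signs, so H is indefinite -> x* is a saddle point.

saddle


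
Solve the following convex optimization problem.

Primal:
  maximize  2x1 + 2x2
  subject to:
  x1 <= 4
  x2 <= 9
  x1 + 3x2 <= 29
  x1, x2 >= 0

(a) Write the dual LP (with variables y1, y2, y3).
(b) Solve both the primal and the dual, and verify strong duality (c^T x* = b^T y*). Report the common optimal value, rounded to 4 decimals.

The standard primal-dual pair for 'max c^T x s.t. A x <= b, x >= 0' is:
  Dual:  min b^T y  s.t.  A^T y >= c,  y >= 0.

So the dual LP is:
  minimize  4y1 + 9y2 + 29y3
  subject to:
    y1 + y3 >= 2
    y2 + 3y3 >= 2
    y1, y2, y3 >= 0

Solving the primal: x* = (4, 8.3333).
  primal value c^T x* = 24.6667.
Solving the dual: y* = (1.3333, 0, 0.6667).
  dual value b^T y* = 24.6667.
Strong duality: c^T x* = b^T y*. Confirmed.

24.6667


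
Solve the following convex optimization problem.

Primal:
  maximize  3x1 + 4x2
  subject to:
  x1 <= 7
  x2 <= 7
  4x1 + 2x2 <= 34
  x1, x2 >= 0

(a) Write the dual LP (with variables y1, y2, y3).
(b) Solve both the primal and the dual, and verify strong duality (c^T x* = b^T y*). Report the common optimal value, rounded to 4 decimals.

The standard primal-dual pair for 'max c^T x s.t. A x <= b, x >= 0' is:
  Dual:  min b^T y  s.t.  A^T y >= c,  y >= 0.

So the dual LP is:
  minimize  7y1 + 7y2 + 34y3
  subject to:
    y1 + 4y3 >= 3
    y2 + 2y3 >= 4
    y1, y2, y3 >= 0

Solving the primal: x* = (5, 7).
  primal value c^T x* = 43.
Solving the dual: y* = (0, 2.5, 0.75).
  dual value b^T y* = 43.
Strong duality: c^T x* = b^T y*. Confirmed.

43


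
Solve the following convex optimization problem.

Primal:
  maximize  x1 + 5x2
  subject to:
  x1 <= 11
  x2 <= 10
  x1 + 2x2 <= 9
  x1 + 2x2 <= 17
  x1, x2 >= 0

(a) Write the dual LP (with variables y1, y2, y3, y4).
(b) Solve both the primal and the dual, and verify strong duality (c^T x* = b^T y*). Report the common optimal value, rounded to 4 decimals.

The standard primal-dual pair for 'max c^T x s.t. A x <= b, x >= 0' is:
  Dual:  min b^T y  s.t.  A^T y >= c,  y >= 0.

So the dual LP is:
  minimize  11y1 + 10y2 + 9y3 + 17y4
  subject to:
    y1 + y3 + y4 >= 1
    y2 + 2y3 + 2y4 >= 5
    y1, y2, y3, y4 >= 0

Solving the primal: x* = (0, 4.5).
  primal value c^T x* = 22.5.
Solving the dual: y* = (0, 0, 2.5, 0).
  dual value b^T y* = 22.5.
Strong duality: c^T x* = b^T y*. Confirmed.

22.5


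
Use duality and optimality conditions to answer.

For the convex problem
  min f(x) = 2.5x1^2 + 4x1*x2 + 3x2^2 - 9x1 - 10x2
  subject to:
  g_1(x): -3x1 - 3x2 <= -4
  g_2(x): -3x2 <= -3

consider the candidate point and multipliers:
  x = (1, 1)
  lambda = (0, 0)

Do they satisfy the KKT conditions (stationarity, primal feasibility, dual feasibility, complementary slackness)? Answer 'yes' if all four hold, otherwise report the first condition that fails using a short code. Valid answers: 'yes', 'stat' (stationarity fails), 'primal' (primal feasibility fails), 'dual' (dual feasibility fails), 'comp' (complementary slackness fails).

Gradient of f: grad f(x) = Q x + c = (0, 0)
Constraint values g_i(x) = a_i^T x - b_i:
  g_1((1, 1)) = -2
  g_2((1, 1)) = 0
Stationarity residual: grad f(x) + sum_i lambda_i a_i = (0, 0)
  -> stationarity OK
Primal feasibility (all g_i <= 0): OK
Dual feasibility (all lambda_i >= 0): OK
Complementary slackness (lambda_i * g_i(x) = 0 for all i): OK

Verdict: yes, KKT holds.

yes


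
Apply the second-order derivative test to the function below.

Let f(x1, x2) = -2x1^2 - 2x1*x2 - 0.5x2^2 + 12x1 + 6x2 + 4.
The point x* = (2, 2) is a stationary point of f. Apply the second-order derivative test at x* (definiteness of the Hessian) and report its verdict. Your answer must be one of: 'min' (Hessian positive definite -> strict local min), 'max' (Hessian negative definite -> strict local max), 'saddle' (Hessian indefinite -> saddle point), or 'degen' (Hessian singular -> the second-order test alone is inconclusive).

Compute the Hessian H = grad^2 f:
  H = [[-4, -2], [-2, -1]]
Verify stationarity: grad f(x*) = H x* + g = (0, 0).
Eigenvalues of H: -5, 0.
H has a zero eigenvalue (singular; negative semidefinite but not definite), so H is neither positive definite, negative definite, nor indefinite. The second-order test alone is inconclusive -> degen.
(Indeed, f is constant along the null direction of H through x*, so x* is not a strict local extremum.)

degen


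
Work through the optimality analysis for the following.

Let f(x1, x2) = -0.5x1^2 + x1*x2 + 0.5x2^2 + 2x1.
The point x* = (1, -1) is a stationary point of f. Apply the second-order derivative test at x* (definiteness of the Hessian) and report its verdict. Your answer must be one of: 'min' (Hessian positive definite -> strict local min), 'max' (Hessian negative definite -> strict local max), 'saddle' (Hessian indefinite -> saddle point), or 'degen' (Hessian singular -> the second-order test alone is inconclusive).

Compute the Hessian H = grad^2 f:
  H = [[-1, 1], [1, 1]]
Verify stationarity: grad f(x*) = H x* + g = (0, 0).
Eigenvalues of H: -1.4142, 1.4142.
Eigenvalues have mixed signs, so H is indefinite -> x* is a saddle point.

saddle


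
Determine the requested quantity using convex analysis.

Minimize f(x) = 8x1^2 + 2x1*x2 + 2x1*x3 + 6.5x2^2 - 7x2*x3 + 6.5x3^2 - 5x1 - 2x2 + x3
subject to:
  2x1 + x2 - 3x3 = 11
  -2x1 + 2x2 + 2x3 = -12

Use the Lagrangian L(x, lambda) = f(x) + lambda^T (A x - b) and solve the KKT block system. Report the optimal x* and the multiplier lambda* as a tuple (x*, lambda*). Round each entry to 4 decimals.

Form the Lagrangian:
  L(x, lambda) = (1/2) x^T Q x + c^T x + lambda^T (A x - b)
Stationarity (grad_x L = 0): Q x + c + A^T lambda = 0.
Primal feasibility: A x = b.

This gives the KKT block system:
  [ Q   A^T ] [ x     ]   [-c ]
  [ A    0  ] [ lambda ] = [ b ]

Solving the linear system:
  x*      = (1.8529, -1.2868, -2.8603)
  lambda* = (-7.1176, 1.0588)
  f(x*)   = 40.7243

x* = (1.8529, -1.2868, -2.8603), lambda* = (-7.1176, 1.0588)


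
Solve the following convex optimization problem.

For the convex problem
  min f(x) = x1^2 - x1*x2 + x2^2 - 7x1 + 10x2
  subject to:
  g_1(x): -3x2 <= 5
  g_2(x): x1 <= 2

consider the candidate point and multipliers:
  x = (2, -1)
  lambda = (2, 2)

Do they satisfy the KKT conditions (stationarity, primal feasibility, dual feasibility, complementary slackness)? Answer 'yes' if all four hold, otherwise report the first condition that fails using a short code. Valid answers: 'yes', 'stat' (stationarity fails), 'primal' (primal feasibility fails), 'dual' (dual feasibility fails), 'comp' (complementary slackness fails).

Gradient of f: grad f(x) = Q x + c = (-2, 6)
Constraint values g_i(x) = a_i^T x - b_i:
  g_1((2, -1)) = -2
  g_2((2, -1)) = 0
Stationarity residual: grad f(x) + sum_i lambda_i a_i = (0, 0)
  -> stationarity OK
Primal feasibility (all g_i <= 0): OK
Dual feasibility (all lambda_i >= 0): OK
Complementary slackness (lambda_i * g_i(x) = 0 for all i): FAILS

Verdict: the first failing condition is complementary_slackness -> comp.

comp


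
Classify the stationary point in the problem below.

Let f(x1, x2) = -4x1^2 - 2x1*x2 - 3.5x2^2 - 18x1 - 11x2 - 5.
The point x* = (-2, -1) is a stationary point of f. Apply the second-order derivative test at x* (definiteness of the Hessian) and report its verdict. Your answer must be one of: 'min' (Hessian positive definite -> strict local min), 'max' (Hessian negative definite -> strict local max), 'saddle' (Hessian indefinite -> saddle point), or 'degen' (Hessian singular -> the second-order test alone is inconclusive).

Compute the Hessian H = grad^2 f:
  H = [[-8, -2], [-2, -7]]
Verify stationarity: grad f(x*) = H x* + g = (0, 0).
Eigenvalues of H: -9.5616, -5.4384.
Both eigenvalues < 0, so H is negative definite -> x* is a strict local max.

max


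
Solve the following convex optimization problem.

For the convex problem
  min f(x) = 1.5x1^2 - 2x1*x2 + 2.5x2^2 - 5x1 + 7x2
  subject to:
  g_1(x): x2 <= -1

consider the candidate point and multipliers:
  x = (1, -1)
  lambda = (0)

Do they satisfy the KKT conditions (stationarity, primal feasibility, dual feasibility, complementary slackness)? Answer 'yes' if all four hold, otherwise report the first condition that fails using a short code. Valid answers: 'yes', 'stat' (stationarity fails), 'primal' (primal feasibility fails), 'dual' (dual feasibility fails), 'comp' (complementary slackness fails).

Gradient of f: grad f(x) = Q x + c = (0, 0)
Constraint values g_i(x) = a_i^T x - b_i:
  g_1((1, -1)) = 0
Stationarity residual: grad f(x) + sum_i lambda_i a_i = (0, 0)
  -> stationarity OK
Primal feasibility (all g_i <= 0): OK
Dual feasibility (all lambda_i >= 0): OK
Complementary slackness (lambda_i * g_i(x) = 0 for all i): OK

Verdict: yes, KKT holds.

yes


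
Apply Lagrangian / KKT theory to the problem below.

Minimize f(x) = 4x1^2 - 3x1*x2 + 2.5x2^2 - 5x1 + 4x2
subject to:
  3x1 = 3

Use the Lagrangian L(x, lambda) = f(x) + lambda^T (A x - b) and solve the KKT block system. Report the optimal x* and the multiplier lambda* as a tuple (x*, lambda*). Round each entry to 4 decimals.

Form the Lagrangian:
  L(x, lambda) = (1/2) x^T Q x + c^T x + lambda^T (A x - b)
Stationarity (grad_x L = 0): Q x + c + A^T lambda = 0.
Primal feasibility: A x = b.

This gives the KKT block system:
  [ Q   A^T ] [ x     ]   [-c ]
  [ A    0  ] [ lambda ] = [ b ]

Solving the linear system:
  x*      = (1, -0.2)
  lambda* = (-1.2)
  f(x*)   = -1.1

x* = (1, -0.2), lambda* = (-1.2)


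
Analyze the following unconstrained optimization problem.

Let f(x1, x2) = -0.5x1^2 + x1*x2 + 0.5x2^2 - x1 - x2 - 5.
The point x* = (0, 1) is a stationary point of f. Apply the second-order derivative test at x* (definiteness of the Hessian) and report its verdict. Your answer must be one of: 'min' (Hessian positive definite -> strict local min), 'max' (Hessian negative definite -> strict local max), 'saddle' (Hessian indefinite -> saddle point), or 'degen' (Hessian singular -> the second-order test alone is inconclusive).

Compute the Hessian H = grad^2 f:
  H = [[-1, 1], [1, 1]]
Verify stationarity: grad f(x*) = H x* + g = (0, 0).
Eigenvalues of H: -1.4142, 1.4142.
Eigenvalues have mixed signs, so H is indefinite -> x* is a saddle point.

saddle
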